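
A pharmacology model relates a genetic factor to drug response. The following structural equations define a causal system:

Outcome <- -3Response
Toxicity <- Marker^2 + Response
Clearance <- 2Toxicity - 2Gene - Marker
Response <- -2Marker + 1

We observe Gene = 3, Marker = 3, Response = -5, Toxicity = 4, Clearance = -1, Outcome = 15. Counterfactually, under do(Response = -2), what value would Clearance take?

5

do(Response=-2) replaces the equation Response <- -2Marker + 1 with the constant Response = -2.
Toxicity = Marker^2 + Response  [with Marker=3, Response=-2]  = 7
Clearance = 2Toxicity - 2Gene - Marker  [with Toxicity=7, Gene=3, Marker=3]  = 5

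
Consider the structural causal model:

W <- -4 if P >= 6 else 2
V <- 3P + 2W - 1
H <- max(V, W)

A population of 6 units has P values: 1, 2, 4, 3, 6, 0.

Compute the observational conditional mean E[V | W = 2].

E[V|W=2] averages over only the 5 units with W=2 (P = 1, 2, 4, 3, 0): V = 6, 9, 15, 12, 3, mean 9.

9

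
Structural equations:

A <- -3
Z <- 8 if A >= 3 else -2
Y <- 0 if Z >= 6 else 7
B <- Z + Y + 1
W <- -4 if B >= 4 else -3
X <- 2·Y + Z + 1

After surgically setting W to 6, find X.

The intervention breaks the incoming arrows to W: W <- -4 if B >= 4 else -3 no longer applies, and W = 6.
Since X is not a descendant of the intervened variable, it is unaffected.
Z = 8 if A >= 3 else -2  [with A=-3]  = -2
Y = 0 if Z >= 6 else 7  [with Z=-2]  = 7
X = 2·Y + Z + 1  [with Y=7, Z=-2]  = 13

13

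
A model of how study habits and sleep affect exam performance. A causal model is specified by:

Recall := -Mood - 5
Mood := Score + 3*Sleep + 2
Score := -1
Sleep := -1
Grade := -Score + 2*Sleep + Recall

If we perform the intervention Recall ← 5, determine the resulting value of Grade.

4

Intervening sets Recall = 5 and removes its equation (Recall := -Mood - 5).
Grade = -Score + 2*Sleep + Recall  [with Score=-1, Sleep=-1, Recall=5]  = 4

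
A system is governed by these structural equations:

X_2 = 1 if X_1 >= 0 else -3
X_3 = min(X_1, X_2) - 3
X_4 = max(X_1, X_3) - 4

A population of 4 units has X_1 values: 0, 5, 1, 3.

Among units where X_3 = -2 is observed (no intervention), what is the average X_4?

-1

Conditioning on X_3=-2 selects the 3 unit(s) with X_1 ∈ {5, 1, 3}. Their X_4 values: 1, -3, -1. Mean = -1.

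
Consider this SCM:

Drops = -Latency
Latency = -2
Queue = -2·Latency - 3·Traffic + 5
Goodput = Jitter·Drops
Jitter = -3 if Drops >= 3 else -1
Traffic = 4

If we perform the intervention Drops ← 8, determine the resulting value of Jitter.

-3

Intervening sets Drops = 8 and removes its equation (Drops = -Latency).
Jitter = -3 if Drops >= 3 else -1  [with Drops=8]  = -3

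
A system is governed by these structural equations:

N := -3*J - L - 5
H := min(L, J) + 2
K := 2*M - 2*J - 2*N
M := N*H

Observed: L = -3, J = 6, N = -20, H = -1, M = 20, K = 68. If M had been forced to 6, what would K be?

40

The intervention breaks the incoming arrows to M: M := N*H no longer applies, and M = 6.
N = -3*J - L - 5  [with J=6, L=-3]  = -20
K = 2*M - 2*J - 2*N  [with M=6, J=6, N=-20]  = 40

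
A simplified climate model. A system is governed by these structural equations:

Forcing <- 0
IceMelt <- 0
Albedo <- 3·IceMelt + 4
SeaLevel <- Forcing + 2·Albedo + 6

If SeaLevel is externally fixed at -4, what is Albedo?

4

Under do(SeaLevel=-4), the mechanism SeaLevel <- Forcing + 2·Albedo + 6 is discarded; SeaLevel is fixed at -4.
Since Albedo is not a descendant of the intervened variable, it is unaffected.
Albedo = 3·IceMelt + 4  [with IceMelt=0]  = 4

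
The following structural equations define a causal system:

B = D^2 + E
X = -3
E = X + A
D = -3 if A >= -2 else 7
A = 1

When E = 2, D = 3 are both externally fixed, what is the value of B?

11

Setting E = 2, D = 3 by intervention discards those variables' equations.
B = D^2 + E  [with D=3, E=2]  = 11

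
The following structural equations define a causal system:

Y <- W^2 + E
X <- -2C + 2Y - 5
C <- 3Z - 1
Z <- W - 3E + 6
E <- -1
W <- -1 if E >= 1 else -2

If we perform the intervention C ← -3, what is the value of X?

7

Under do(C=-3), the mechanism C <- 3Z - 1 is discarded; C is fixed at -3.
W = -1 if E >= 1 else -2  [with E=-1]  = -2
Y = W^2 + E  [with W=-2, E=-1]  = 3
X = -2C + 2Y - 5  [with C=-3, Y=3]  = 7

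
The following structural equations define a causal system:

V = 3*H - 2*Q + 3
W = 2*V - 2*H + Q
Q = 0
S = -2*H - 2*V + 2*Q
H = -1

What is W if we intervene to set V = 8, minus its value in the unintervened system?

16

do(V=8) replaces the equation V = 3*H - 2*Q + 3 with the constant V = 8.
W = 2*V - 2*H + Q  [with V=8, H=-1, Q=0]  = 18
Without intervention: V = 3*H - 2*Q + 3  [with H=-1, Q=0]  = 0; W = 2*V - 2*H + Q  [with V=0, H=-1, Q=0]  = 2.
Change = 18 − 2 = 16.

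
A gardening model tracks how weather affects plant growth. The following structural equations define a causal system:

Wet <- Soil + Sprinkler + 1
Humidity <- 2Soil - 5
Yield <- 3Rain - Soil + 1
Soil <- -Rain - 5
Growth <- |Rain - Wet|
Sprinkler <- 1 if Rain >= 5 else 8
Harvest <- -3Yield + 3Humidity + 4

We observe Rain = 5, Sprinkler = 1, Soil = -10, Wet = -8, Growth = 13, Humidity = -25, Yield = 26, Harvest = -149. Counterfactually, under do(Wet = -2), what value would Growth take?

Intervening sets Wet = -2 and removes its equation (Wet <- Soil + Sprinkler + 1).
Growth = |Rain - Wet|  [with Rain=5, Wet=-2]  = 7

7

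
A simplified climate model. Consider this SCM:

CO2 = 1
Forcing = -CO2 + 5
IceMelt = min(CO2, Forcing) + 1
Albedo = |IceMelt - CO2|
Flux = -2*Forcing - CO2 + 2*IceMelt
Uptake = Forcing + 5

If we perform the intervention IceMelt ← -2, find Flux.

do(IceMelt=-2) replaces the equation IceMelt = min(CO2, Forcing) + 1 with the constant IceMelt = -2.
Forcing = -CO2 + 5  [with CO2=1]  = 4
Flux = -2*Forcing - CO2 + 2*IceMelt  [with Forcing=4, CO2=1, IceMelt=-2]  = -13

-13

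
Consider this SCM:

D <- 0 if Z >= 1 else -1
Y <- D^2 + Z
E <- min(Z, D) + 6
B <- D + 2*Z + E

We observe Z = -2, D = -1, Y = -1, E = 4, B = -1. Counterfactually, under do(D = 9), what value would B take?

do(D=9) replaces the equation D <- 0 if Z >= 1 else -1 with the constant D = 9.
E = min(Z, D) + 6  [with Z=-2, D=9]  = 4
B = D + 2*Z + E  [with D=9, Z=-2, E=4]  = 9

9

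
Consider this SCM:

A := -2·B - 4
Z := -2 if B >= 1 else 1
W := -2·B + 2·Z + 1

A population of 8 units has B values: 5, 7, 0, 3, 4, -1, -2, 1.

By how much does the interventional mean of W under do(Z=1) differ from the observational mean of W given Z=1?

The intervention sets Z=1 in all 8 units regardless of B. Recomputing W per unit gives -7, -11, 3, -3, -5, 5, 7, 1; average -1.25.
Observing Z=1 restricts to units where Z's equation naturally yields 1: B ∈ {0, -1, -2}. In that subpopulation W = 3, 5, 7, mean 5.
Difference = -1.25 − 5 = -6.25.

-6.25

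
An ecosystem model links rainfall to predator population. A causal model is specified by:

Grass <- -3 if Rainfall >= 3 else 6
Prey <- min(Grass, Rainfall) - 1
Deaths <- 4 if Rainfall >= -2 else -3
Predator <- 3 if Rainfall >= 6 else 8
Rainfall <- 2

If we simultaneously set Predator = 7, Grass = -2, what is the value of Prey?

Setting Predator = 7, Grass = -2 by intervention discards those variables' equations.
Prey = min(Grass, Rainfall) - 1  [with Grass=-2, Rainfall=2]  = -3

-3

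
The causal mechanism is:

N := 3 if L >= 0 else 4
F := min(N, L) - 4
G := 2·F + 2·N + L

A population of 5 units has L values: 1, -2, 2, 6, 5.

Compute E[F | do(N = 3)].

do(N=3) breaks N's dependence on L. With N=3 fixed, F across the units is -3, -6, -2, -1, -1, mean -2.6.

-2.6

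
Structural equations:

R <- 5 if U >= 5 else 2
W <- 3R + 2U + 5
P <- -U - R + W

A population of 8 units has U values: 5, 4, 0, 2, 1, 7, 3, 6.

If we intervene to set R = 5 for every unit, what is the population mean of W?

Every unit gets R=5 under the intervention. W values become 30, 28, 20, 24, 22, 34, 26, 32; E[W|do(R=5)] = 27.

27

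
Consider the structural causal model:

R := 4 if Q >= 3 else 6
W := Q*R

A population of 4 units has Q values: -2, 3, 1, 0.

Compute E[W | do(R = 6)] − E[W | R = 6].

Under do(R=6), R's equation is replaced by R=6 for every unit. Per-unit W: -12, 18, 6, 0. Mean = 3.
Conditioning on R=6 selects the 3 unit(s) with Q ∈ {-2, 1, 0}. Their W values: -12, 6, 0. Mean = -2.
Difference = 3 − (-2) = 5.

5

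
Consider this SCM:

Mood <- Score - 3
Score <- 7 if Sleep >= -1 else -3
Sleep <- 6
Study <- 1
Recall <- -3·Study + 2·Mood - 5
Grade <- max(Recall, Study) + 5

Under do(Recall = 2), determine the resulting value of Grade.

The intervention breaks the incoming arrows to Recall: Recall <- -3·Study + 2·Mood - 5 no longer applies, and Recall = 2.
Grade = max(Recall, Study) + 5  [with Recall=2, Study=1]  = 7

7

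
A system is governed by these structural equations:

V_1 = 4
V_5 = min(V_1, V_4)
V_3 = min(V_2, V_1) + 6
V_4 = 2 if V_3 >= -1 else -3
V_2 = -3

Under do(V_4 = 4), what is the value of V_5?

Intervening sets V_4 = 4 and removes its equation (V_4 = 2 if V_3 >= -1 else -3).
V_5 = min(V_1, V_4)  [with V_1=4, V_4=4]  = 4

4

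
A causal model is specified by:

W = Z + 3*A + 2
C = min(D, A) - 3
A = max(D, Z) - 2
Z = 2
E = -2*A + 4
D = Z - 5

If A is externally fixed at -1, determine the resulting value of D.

Under do(A=-1), the mechanism A = max(D, Z) - 2 is discarded; A is fixed at -1.
Since D is not a descendant of the intervened variable, it is unaffected.
D = Z - 5  [with Z=2]  = -3

-3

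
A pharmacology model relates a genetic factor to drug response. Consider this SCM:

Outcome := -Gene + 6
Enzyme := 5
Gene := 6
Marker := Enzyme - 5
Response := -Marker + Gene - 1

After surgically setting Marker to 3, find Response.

2

The intervention breaks the incoming arrows to Marker: Marker := Enzyme - 5 no longer applies, and Marker = 3.
Response = -Marker + Gene - 1  [with Marker=3, Gene=6]  = 2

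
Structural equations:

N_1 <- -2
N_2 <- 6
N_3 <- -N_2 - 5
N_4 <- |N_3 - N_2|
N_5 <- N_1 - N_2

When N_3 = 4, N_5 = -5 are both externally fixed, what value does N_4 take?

The joint intervention fixes N_3 = 4, N_5 = -5, removing each variable's own equation.
N_4 = |N_3 - N_2|  [with N_3=4, N_2=6]  = 2

2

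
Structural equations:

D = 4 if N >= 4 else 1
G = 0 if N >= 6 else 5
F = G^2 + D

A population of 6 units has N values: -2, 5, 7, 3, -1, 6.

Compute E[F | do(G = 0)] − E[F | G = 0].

do(G=0) breaks G's dependence on N. With G=0 fixed, F across the units is 1, 4, 4, 1, 1, 4, mean 2.5.
Conditioning on G=0 selects the 2 unit(s) with N ∈ {7, 6}. Their F values: 4, 4. Mean = 4.
Difference = 2.5 − 4 = -1.5.

-1.5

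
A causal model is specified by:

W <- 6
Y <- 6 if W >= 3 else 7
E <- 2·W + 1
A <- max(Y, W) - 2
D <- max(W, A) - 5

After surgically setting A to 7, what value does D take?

Intervening sets A = 7 and removes its equation (A <- max(Y, W) - 2).
D = max(W, A) - 5  [with W=6, A=7]  = 2

2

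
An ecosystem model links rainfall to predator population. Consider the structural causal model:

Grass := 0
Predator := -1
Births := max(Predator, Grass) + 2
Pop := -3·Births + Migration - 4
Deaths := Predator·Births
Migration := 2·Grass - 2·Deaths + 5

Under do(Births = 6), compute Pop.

-5

The intervention breaks the incoming arrows to Births: Births := max(Predator, Grass) + 2 no longer applies, and Births = 6.
Deaths = Predator·Births  [with Predator=-1, Births=6]  = -6
Migration = 2·Grass - 2·Deaths + 5  [with Grass=0, Deaths=-6]  = 17
Pop = -3·Births + Migration - 4  [with Births=6, Migration=17]  = -5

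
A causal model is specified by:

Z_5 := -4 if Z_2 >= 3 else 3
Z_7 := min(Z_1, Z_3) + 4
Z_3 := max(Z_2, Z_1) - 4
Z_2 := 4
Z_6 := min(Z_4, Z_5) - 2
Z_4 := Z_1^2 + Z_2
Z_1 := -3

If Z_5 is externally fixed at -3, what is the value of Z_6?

-5

The intervention breaks the incoming arrows to Z_5: Z_5 := -4 if Z_2 >= 3 else 3 no longer applies, and Z_5 = -3.
Z_4 = Z_1^2 + Z_2  [with Z_1=-3, Z_2=4]  = 13
Z_6 = min(Z_4, Z_5) - 2  [with Z_4=13, Z_5=-3]  = -5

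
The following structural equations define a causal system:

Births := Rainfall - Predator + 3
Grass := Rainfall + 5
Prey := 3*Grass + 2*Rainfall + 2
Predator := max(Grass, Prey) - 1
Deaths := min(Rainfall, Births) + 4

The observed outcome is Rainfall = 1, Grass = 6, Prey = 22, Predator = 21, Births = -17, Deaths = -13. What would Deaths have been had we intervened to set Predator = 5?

Under do(Predator=5), the mechanism Predator := max(Grass, Prey) - 1 is discarded; Predator is fixed at 5.
Births = Rainfall - Predator + 3  [with Rainfall=1, Predator=5]  = -1
Deaths = min(Rainfall, Births) + 4  [with Rainfall=1, Births=-1]  = 3

3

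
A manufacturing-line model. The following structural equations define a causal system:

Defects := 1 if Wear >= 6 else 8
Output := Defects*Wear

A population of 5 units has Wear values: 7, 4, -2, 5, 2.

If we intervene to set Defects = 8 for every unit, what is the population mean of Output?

do(Defects=8) breaks Defects's dependence on Wear. With Defects=8 fixed, Output across the units is 56, 32, -16, 40, 16, mean 25.6.

25.6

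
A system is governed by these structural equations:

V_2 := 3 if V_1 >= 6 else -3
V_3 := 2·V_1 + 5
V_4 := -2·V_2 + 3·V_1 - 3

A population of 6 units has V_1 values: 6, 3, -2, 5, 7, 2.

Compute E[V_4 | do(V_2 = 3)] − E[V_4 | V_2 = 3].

Every unit gets V_2=3 under the intervention. V_4 values become 9, 0, -15, 6, 12, -3; E[V_4|do(V_2=3)] = 1.5.
E[V_4|V_2=3] averages over only the 2 units with V_2=3 (V_1 = 6, 7): V_4 = 9, 12, mean 10.5.
Difference = 1.5 − 10.5 = -9.

-9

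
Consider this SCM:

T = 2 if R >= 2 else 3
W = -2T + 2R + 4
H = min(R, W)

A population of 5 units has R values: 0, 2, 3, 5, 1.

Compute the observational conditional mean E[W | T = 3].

Conditioning on T=3 selects the 2 unit(s) with R ∈ {0, 1}. Their W values: -2, 0. Mean = -1.

-1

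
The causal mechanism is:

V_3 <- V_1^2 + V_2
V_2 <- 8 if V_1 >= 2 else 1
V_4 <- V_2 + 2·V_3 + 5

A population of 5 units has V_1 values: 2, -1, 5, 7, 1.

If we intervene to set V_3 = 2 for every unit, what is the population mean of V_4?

14.2

The intervention sets V_3=2 in all 5 units regardless of V_1. Recomputing V_4 per unit gives 17, 10, 17, 17, 10; average 14.2.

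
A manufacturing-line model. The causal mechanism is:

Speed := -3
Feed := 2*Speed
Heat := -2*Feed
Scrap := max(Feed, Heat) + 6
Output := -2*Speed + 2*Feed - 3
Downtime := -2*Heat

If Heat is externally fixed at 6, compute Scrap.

The intervention breaks the incoming arrows to Heat: Heat := -2*Feed no longer applies, and Heat = 6.
Feed = 2*Speed  [with Speed=-3]  = -6
Scrap = max(Feed, Heat) + 6  [with Feed=-6, Heat=6]  = 12

12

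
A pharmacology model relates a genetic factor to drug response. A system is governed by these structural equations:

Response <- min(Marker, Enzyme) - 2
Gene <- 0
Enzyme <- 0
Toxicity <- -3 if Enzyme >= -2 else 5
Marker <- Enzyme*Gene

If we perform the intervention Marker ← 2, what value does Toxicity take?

do(Marker=2) replaces the equation Marker <- Enzyme*Gene with the constant Marker = 2.
Toxicity is not downstream of the intervention, so its value is determined by the original equations.
Toxicity = -3 if Enzyme >= -2 else 5  [with Enzyme=0]  = -3

-3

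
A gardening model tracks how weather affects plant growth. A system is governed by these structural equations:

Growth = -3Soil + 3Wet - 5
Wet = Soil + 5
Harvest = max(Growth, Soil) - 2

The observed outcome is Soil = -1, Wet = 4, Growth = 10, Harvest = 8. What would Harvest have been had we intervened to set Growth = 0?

-2

The intervention breaks the incoming arrows to Growth: Growth = -3Soil + 3Wet - 5 no longer applies, and Growth = 0.
Harvest = max(Growth, Soil) - 2  [with Growth=0, Soil=-1]  = -2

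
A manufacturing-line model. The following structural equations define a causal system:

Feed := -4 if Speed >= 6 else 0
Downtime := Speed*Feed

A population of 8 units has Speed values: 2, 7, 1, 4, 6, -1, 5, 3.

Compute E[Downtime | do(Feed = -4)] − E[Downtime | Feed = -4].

12.5

Every unit gets Feed=-4 under the intervention. Downtime values become -8, -28, -4, -16, -24, 4, -20, -12; E[Downtime|do(Feed=-4)] = -13.5.
Observing Feed=-4 restricts to units where Feed's equation naturally yields -4: Speed ∈ {7, 6}. In that subpopulation Downtime = -28, -24, mean -26.
Difference = -13.5 − (-26) = 12.5.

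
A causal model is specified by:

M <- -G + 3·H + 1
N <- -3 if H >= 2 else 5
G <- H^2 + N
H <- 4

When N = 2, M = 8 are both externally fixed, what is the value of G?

The joint intervention fixes N = 2, M = 8, removing each variable's own equation.
G = H^2 + N  [with H=4, N=2]  = 18

18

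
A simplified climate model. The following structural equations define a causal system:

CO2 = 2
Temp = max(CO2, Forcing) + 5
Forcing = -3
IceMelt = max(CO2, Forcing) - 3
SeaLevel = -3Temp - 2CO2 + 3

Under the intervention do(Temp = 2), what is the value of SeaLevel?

-7

do(Temp=2) replaces the equation Temp = max(CO2, Forcing) + 5 with the constant Temp = 2.
SeaLevel = -3Temp - 2CO2 + 3  [with Temp=2, CO2=2]  = -7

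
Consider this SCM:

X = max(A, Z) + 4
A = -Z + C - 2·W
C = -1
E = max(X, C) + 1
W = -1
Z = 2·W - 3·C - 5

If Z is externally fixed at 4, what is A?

-3

The intervention breaks the incoming arrows to Z: Z = 2·W - 3·C - 5 no longer applies, and Z = 4.
A = -Z + C - 2·W  [with Z=4, C=-1, W=-1]  = -3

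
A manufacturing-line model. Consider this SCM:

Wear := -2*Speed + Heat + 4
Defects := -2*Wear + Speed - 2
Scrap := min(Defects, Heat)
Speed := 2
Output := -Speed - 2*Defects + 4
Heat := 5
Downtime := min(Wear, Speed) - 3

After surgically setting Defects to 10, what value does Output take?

Under do(Defects=10), the mechanism Defects := -2*Wear + Speed - 2 is discarded; Defects is fixed at 10.
Output = -Speed - 2*Defects + 4  [with Speed=2, Defects=10]  = -18

-18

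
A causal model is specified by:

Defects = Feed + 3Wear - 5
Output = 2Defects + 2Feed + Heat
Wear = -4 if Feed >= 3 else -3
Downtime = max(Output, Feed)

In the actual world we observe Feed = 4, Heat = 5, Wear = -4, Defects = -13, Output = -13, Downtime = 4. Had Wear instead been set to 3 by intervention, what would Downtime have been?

29

The intervention breaks the incoming arrows to Wear: Wear = -4 if Feed >= 3 else -3 no longer applies, and Wear = 3.
Defects = Feed + 3Wear - 5  [with Feed=4, Wear=3]  = 8
Output = 2Defects + 2Feed + Heat  [with Defects=8, Feed=4, Heat=5]  = 29
Downtime = max(Output, Feed)  [with Output=29, Feed=4]  = 29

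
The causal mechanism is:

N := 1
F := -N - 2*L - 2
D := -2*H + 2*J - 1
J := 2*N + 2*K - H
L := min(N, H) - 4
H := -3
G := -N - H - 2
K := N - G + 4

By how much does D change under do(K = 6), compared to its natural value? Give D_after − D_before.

4

Intervening sets K = 6 and removes its equation (K := N - G + 4).
J = 2*N + 2*K - H  [with N=1, K=6, H=-3]  = 17
D = -2*H + 2*J - 1  [with H=-3, J=17]  = 39
Without intervention: G = -N - H - 2  [with N=1, H=-3]  = 0; K = N - G + 4  [with N=1, G=0]  = 5; J = 2*N + 2*K - H  [with N=1, K=5, H=-3]  = 15; D = -2*H + 2*J - 1  [with H=-3, J=15]  = 35.
Change = 39 − 35 = 4.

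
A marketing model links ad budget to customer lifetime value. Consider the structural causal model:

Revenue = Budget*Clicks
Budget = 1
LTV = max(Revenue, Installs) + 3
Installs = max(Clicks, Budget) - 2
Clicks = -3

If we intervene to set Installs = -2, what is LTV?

1

do(Installs=-2) replaces the equation Installs = max(Clicks, Budget) - 2 with the constant Installs = -2.
Revenue = Budget*Clicks  [with Budget=1, Clicks=-3]  = -3
LTV = max(Revenue, Installs) + 3  [with Revenue=-3, Installs=-2]  = 1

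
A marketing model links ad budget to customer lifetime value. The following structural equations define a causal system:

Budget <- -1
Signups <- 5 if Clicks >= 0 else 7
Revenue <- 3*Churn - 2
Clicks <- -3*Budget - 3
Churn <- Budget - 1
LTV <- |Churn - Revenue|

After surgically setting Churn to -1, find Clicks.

The intervention breaks the incoming arrows to Churn: Churn <- Budget - 1 no longer applies, and Churn = -1.
Since Clicks is not a descendant of the intervened variable, it is unaffected.
Clicks = -3*Budget - 3  [with Budget=-1]  = 0

0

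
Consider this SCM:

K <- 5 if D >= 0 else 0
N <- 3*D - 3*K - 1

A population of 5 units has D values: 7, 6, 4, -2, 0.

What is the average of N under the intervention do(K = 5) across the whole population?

do(K=5) breaks K's dependence on D. With K=5 fixed, N across the units is 5, 2, -4, -22, -16, mean -7.

-7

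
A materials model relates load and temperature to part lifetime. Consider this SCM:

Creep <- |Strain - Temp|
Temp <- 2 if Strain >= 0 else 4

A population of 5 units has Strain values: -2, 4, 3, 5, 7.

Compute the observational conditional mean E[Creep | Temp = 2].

E[Creep|Temp=2] averages over only the 4 units with Temp=2 (Strain = 4, 3, 5, 7): Creep = 2, 1, 3, 5, mean 2.75.

2.75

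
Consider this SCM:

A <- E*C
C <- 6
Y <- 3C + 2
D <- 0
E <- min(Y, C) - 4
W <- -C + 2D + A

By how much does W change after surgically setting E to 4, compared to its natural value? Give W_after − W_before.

12

Under do(E=4), the mechanism E <- min(Y, C) - 4 is discarded; E is fixed at 4.
A = E*C  [with E=4, C=6]  = 24
W = -C + 2D + A  [with C=6, D=0, A=24]  = 18
Without intervention: Y = 3C + 2  [with C=6]  = 20; E = min(Y, C) - 4  [with Y=20, C=6]  = 2; A = E*C  [with E=2, C=6]  = 12; W = -C + 2D + A  [with C=6, D=0, A=12]  = 6.
Change = 18 − 6 = 12.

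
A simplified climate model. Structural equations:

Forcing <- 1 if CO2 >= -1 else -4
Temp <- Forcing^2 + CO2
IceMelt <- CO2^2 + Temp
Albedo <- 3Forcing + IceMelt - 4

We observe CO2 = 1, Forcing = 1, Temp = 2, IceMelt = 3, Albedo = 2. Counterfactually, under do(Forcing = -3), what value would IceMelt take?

Under do(Forcing=-3), the mechanism Forcing <- 1 if CO2 >= -1 else -4 is discarded; Forcing is fixed at -3.
Temp = Forcing^2 + CO2  [with Forcing=-3, CO2=1]  = 10
IceMelt = CO2^2 + Temp  [with CO2=1, Temp=10]  = 11

11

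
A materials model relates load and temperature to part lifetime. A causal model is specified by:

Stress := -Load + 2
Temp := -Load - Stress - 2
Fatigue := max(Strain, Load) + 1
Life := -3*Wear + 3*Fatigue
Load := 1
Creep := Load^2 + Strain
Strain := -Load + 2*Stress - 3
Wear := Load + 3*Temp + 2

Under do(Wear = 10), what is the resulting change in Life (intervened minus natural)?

Intervening sets Wear = 10 and removes its equation (Wear := Load + 3*Temp + 2).
Stress = -Load + 2  [with Load=1]  = 1
Strain = -Load + 2*Stress - 3  [with Load=1, Stress=1]  = -2
Fatigue = max(Strain, Load) + 1  [with Strain=-2, Load=1]  = 2
Life = -3*Wear + 3*Fatigue  [with Wear=10, Fatigue=2]  = -24
Without intervention: Stress = -Load + 2  [with Load=1]  = 1; Strain = -Load + 2*Stress - 3  [with Load=1, Stress=1]  = -2; Temp = -Load - Stress - 2  [with Load=1, Stress=1]  = -4; Wear = Load + 3*Temp + 2  [with Load=1, Temp=-4]  = -9; Fatigue = max(Strain, Load) + 1  [with Strain=-2, Load=1]  = 2; Life = -3*Wear + 3*Fatigue  [with Wear=-9, Fatigue=2]  = 33.
Change = -24 − 33 = -57.

-57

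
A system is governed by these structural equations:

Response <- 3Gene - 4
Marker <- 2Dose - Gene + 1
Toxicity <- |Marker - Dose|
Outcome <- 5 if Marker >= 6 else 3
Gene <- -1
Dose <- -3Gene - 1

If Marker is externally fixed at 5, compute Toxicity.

3

do(Marker=5) replaces the equation Marker <- 2Dose - Gene + 1 with the constant Marker = 5.
Dose = -3Gene - 1  [with Gene=-1]  = 2
Toxicity = |Marker - Dose|  [with Marker=5, Dose=2]  = 3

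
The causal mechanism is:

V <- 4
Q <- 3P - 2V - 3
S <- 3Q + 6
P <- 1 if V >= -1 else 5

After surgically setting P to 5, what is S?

Under do(P=5), the mechanism P <- 1 if V >= -1 else 5 is discarded; P is fixed at 5.
Q = 3P - 2V - 3  [with P=5, V=4]  = 4
S = 3Q + 6  [with Q=4]  = 18

18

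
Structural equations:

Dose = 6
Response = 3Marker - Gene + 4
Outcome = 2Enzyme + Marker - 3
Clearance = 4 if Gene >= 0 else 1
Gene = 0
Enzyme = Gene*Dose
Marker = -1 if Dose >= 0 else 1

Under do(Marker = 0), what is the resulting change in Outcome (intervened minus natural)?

1

The intervention breaks the incoming arrows to Marker: Marker = -1 if Dose >= 0 else 1 no longer applies, and Marker = 0.
Enzyme = Gene*Dose  [with Gene=0, Dose=6]  = 0
Outcome = 2Enzyme + Marker - 3  [with Enzyme=0, Marker=0]  = -3
Without intervention: Enzyme = Gene*Dose  [with Gene=0, Dose=6]  = 0; Marker = -1 if Dose >= 0 else 1  [with Dose=6]  = -1; Outcome = 2Enzyme + Marker - 3  [with Enzyme=0, Marker=-1]  = -4.
Change = -3 − (-4) = 1.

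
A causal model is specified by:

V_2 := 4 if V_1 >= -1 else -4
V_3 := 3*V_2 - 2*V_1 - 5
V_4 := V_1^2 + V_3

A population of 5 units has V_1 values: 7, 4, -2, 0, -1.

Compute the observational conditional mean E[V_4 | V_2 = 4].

18.5

E[V_4|V_2=4] averages over only the 4 units with V_2=4 (V_1 = 7, 4, 0, -1): V_4 = 42, 15, 7, 10, mean 18.5.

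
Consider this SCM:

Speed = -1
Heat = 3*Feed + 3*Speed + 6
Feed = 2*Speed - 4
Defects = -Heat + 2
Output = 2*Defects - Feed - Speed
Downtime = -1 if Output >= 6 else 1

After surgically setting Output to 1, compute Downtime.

1

The intervention breaks the incoming arrows to Output: Output = 2*Defects - Feed - Speed no longer applies, and Output = 1.
Downtime = -1 if Output >= 6 else 1  [with Output=1]  = 1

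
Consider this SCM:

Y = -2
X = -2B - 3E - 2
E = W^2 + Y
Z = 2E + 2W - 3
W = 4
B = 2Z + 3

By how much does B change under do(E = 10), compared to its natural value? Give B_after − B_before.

do(E=10) replaces the equation E = W^2 + Y with the constant E = 10.
Z = 2E + 2W - 3  [with E=10, W=4]  = 25
B = 2Z + 3  [with Z=25]  = 53
Without intervention: E = W^2 + Y  [with W=4, Y=-2]  = 14; Z = 2E + 2W - 3  [with E=14, W=4]  = 33; B = 2Z + 3  [with Z=33]  = 69.
Change = 53 − 69 = -16.

-16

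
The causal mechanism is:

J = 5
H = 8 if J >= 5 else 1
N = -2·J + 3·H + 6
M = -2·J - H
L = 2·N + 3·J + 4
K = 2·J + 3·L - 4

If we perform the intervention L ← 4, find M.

-18

The intervention breaks the incoming arrows to L: L = 2·N + 3·J + 4 no longer applies, and L = 4.
Since M is not a descendant of the intervened variable, it is unaffected.
H = 8 if J >= 5 else 1  [with J=5]  = 8
M = -2·J - H  [with J=5, H=8]  = -18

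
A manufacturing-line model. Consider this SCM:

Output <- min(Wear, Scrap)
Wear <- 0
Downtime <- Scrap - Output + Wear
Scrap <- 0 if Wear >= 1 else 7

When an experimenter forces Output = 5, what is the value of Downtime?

2

The intervention breaks the incoming arrows to Output: Output <- min(Wear, Scrap) no longer applies, and Output = 5.
Scrap = 0 if Wear >= 1 else 7  [with Wear=0]  = 7
Downtime = Scrap - Output + Wear  [with Scrap=7, Output=5, Wear=0]  = 2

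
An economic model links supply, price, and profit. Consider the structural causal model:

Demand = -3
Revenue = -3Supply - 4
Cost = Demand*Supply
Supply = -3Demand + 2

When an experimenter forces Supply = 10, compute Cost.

-30

The intervention breaks the incoming arrows to Supply: Supply = -3Demand + 2 no longer applies, and Supply = 10.
Cost = Demand*Supply  [with Demand=-3, Supply=10]  = -30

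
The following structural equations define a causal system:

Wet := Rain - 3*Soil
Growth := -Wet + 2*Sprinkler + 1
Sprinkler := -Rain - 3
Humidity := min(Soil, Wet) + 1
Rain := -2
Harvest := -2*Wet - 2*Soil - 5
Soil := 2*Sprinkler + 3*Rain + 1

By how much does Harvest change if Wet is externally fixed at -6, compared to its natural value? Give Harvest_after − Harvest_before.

The intervention breaks the incoming arrows to Wet: Wet := Rain - 3*Soil no longer applies, and Wet = -6.
Sprinkler = -Rain - 3  [with Rain=-2]  = -1
Soil = 2*Sprinkler + 3*Rain + 1  [with Sprinkler=-1, Rain=-2]  = -7
Harvest = -2*Wet - 2*Soil - 5  [with Wet=-6, Soil=-7]  = 21
Without intervention: Sprinkler = -Rain - 3  [with Rain=-2]  = -1; Soil = 2*Sprinkler + 3*Rain + 1  [with Sprinkler=-1, Rain=-2]  = -7; Wet = Rain - 3*Soil  [with Rain=-2, Soil=-7]  = 19; Harvest = -2*Wet - 2*Soil - 5  [with Wet=19, Soil=-7]  = -29.
Change = 21 − (-29) = 50.

50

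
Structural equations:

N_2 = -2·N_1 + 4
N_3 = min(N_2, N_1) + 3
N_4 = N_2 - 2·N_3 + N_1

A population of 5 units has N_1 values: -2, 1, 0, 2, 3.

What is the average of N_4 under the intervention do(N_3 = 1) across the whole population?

1.2

Every unit gets N_3=1 under the intervention. N_4 values become 4, 1, 2, 0, -1; E[N_4|do(N_3=1)] = 1.2.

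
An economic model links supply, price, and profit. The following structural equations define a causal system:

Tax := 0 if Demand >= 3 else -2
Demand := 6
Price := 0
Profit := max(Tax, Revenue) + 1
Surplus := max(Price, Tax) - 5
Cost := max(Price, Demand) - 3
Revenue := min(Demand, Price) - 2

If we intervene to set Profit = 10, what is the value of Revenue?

-2

do(Profit=10) replaces the equation Profit := max(Tax, Revenue) + 1 with the constant Profit = 10.
No directed path runs from Profit to Revenue, so Revenue keeps its natural value.
Revenue = min(Demand, Price) - 2  [with Demand=6, Price=0]  = -2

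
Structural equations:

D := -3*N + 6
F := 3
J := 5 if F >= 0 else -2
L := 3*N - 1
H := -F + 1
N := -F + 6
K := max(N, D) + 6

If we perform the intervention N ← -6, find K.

30

Under do(N=-6), the mechanism N := -F + 6 is discarded; N is fixed at -6.
D = -3*N + 6  [with N=-6]  = 24
K = max(N, D) + 6  [with N=-6, D=24]  = 30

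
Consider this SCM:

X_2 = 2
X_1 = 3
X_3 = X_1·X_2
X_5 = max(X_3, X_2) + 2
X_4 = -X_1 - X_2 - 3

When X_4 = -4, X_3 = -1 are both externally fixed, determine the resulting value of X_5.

4

The joint intervention fixes X_4 = -4, X_3 = -1, removing each variable's own equation.
X_5 = max(X_3, X_2) + 2  [with X_3=-1, X_2=2]  = 4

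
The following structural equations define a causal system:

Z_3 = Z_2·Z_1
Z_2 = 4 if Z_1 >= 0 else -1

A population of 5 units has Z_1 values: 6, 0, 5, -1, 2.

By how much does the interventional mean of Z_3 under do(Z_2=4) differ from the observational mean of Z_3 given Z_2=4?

-3.4

The intervention sets Z_2=4 in all 5 units regardless of Z_1. Recomputing Z_3 per unit gives 24, 0, 20, -4, 8; average 9.6.
Observing Z_2=4 restricts to units where Z_2's equation naturally yields 4: Z_1 ∈ {6, 0, 5, 2}. In that subpopulation Z_3 = 24, 0, 20, 8, mean 13.
Difference = 9.6 − 13 = -3.4.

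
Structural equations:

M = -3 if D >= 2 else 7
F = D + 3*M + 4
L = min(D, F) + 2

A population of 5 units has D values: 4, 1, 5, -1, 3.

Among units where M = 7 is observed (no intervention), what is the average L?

Observing M=7 restricts to units where M's equation naturally yields 7: D ∈ {1, -1}. In that subpopulation L = 3, 1, mean 2.

2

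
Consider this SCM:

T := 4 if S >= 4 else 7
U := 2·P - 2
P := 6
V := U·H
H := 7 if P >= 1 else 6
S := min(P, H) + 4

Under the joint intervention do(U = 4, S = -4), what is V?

28

The joint intervention fixes U = 4, S = -4, removing each variable's own equation.
H = 7 if P >= 1 else 6  [with P=6]  = 7
V = U·H  [with U=4, H=7]  = 28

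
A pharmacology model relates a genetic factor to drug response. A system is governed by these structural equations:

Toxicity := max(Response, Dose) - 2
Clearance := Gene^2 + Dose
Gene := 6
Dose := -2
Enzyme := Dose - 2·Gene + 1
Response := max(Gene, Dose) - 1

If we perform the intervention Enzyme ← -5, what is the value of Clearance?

34

The intervention breaks the incoming arrows to Enzyme: Enzyme := Dose - 2·Gene + 1 no longer applies, and Enzyme = -5.
No directed path runs from Enzyme to Clearance, so Clearance keeps its natural value.
Clearance = Gene^2 + Dose  [with Gene=6, Dose=-2]  = 34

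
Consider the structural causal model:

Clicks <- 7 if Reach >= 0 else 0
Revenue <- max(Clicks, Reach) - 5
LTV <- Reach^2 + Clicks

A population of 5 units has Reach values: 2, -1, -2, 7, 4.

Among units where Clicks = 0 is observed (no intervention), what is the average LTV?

2.5

Conditioning on Clicks=0 selects the 2 unit(s) with Reach ∈ {-1, -2}. Their LTV values: 1, 4. Mean = 2.5.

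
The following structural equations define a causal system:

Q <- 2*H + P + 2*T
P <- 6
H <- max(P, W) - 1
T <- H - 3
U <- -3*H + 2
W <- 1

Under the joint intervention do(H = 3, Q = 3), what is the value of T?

Setting H = 3, Q = 3 by intervention discards those variables' equations.
T = H - 3  [with H=3]  = 0

0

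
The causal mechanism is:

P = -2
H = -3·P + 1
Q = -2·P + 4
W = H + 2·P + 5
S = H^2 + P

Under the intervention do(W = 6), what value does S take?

47

Intervening sets W = 6 and removes its equation (W = H + 2·P + 5).
No directed path runs from W to S, so S keeps its natural value.
H = -3·P + 1  [with P=-2]  = 7
S = H^2 + P  [with H=7, P=-2]  = 47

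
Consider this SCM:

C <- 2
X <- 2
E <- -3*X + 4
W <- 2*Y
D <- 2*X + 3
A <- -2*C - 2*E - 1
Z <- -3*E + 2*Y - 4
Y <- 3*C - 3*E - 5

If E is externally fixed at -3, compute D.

The intervention breaks the incoming arrows to E: E <- -3*X + 4 no longer applies, and E = -3.
No directed path runs from E to D, so D keeps its natural value.
D = 2*X + 3  [with X=2]  = 7

7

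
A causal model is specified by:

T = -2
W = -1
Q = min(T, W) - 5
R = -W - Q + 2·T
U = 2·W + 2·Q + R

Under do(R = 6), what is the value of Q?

Under do(R=6), the mechanism R = -W - Q + 2·T is discarded; R is fixed at 6.
Since Q is not a descendant of the intervened variable, it is unaffected.
Q = min(T, W) - 5  [with T=-2, W=-1]  = -7

-7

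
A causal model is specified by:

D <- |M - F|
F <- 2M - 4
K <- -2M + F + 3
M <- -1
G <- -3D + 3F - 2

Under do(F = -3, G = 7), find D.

Under do(F = -3, G = 7), each intervened variable's structural equation is replaced by its fixed value.
D = |M - F|  [with M=-1, F=-3]  = 2

2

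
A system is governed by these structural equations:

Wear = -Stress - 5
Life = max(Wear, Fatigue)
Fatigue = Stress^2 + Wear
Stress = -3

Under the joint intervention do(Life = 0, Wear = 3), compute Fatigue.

12

Setting Life = 0, Wear = 3 by intervention discards those variables' equations.
Fatigue = Stress^2 + Wear  [with Stress=-3, Wear=3]  = 12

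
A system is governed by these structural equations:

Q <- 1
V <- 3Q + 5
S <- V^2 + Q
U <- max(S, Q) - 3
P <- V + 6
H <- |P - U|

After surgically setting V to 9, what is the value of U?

79

Under do(V=9), the mechanism V <- 3Q + 5 is discarded; V is fixed at 9.
S = V^2 + Q  [with V=9, Q=1]  = 82
U = max(S, Q) - 3  [with S=82, Q=1]  = 79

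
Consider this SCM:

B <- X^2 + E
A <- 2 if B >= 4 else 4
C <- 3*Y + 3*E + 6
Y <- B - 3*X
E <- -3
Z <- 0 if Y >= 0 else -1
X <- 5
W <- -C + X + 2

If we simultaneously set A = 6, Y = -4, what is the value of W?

22

Setting A = 6, Y = -4 by intervention discards those variables' equations.
C = 3*Y + 3*E + 6  [with Y=-4, E=-3]  = -15
W = -C + X + 2  [with C=-15, X=5]  = 22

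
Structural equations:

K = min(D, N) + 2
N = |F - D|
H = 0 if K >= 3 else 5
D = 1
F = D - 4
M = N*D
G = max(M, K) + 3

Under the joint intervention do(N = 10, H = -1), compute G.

Under do(N = 10, H = -1), each intervened variable's structural equation is replaced by its fixed value.
K = min(D, N) + 2  [with D=1, N=10]  = 3
M = N*D  [with N=10, D=1]  = 10
G = max(M, K) + 3  [with M=10, K=3]  = 13

13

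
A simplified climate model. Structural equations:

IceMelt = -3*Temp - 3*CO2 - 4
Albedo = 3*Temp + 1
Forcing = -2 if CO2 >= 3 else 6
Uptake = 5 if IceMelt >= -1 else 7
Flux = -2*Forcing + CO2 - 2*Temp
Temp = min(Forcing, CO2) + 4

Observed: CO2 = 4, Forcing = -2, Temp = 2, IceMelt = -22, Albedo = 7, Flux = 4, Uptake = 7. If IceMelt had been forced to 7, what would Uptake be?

5

The intervention breaks the incoming arrows to IceMelt: IceMelt = -3*Temp - 3*CO2 - 4 no longer applies, and IceMelt = 7.
Uptake = 5 if IceMelt >= -1 else 7  [with IceMelt=7]  = 5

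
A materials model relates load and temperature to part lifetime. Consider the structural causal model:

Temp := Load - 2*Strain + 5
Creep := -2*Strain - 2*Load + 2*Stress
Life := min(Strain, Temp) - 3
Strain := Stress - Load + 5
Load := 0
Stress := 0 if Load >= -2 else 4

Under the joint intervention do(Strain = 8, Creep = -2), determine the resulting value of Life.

Setting Strain = 8, Creep = -2 by intervention discards those variables' equations.
Temp = Load - 2*Strain + 5  [with Load=0, Strain=8]  = -11
Life = min(Strain, Temp) - 3  [with Strain=8, Temp=-11]  = -14

-14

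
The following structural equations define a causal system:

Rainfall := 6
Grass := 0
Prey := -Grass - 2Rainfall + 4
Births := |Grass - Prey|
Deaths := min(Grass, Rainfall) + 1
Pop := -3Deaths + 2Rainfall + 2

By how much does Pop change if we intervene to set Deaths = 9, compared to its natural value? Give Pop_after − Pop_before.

The intervention breaks the incoming arrows to Deaths: Deaths := min(Grass, Rainfall) + 1 no longer applies, and Deaths = 9.
Pop = -3Deaths + 2Rainfall + 2  [with Deaths=9, Rainfall=6]  = -13
Without intervention: Deaths = min(Grass, Rainfall) + 1  [with Grass=0, Rainfall=6]  = 1; Pop = -3Deaths + 2Rainfall + 2  [with Deaths=1, Rainfall=6]  = 11.
Change = -13 − 11 = -24.

-24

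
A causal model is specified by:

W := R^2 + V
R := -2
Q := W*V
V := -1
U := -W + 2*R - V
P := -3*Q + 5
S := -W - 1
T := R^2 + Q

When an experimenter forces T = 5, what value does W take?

3

do(T=5) replaces the equation T := R^2 + Q with the constant T = 5.
W is not downstream of the intervention, so its value is determined by the original equations.
W = R^2 + V  [with R=-2, V=-1]  = 3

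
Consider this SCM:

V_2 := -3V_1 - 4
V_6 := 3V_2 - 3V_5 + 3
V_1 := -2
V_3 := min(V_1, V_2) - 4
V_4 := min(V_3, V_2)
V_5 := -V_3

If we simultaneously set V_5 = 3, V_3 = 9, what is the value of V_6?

0

The joint intervention fixes V_5 = 3, V_3 = 9, removing each variable's own equation.
V_2 = -3V_1 - 4  [with V_1=-2]  = 2
V_6 = 3V_2 - 3V_5 + 3  [with V_2=2, V_5=3]  = 0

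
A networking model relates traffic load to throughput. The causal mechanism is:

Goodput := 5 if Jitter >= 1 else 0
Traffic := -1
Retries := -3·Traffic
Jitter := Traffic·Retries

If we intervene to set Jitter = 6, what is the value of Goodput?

The intervention breaks the incoming arrows to Jitter: Jitter := Traffic·Retries no longer applies, and Jitter = 6.
Goodput = 5 if Jitter >= 1 else 0  [with Jitter=6]  = 5

5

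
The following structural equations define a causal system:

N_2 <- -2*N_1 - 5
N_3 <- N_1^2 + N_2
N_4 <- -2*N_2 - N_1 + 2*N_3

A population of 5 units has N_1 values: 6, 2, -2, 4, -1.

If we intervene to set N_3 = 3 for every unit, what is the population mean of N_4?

21.4

do(N_3=3) breaks N_3's dependence on N_1. With N_3=3 fixed, N_4 across the units is 34, 22, 10, 28, 13, mean 21.4.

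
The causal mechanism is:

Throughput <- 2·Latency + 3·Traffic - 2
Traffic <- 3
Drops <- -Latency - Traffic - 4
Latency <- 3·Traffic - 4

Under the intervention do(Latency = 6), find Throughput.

Under do(Latency=6), the mechanism Latency <- 3·Traffic - 4 is discarded; Latency is fixed at 6.
Throughput = 2·Latency + 3·Traffic - 2  [with Latency=6, Traffic=3]  = 19

19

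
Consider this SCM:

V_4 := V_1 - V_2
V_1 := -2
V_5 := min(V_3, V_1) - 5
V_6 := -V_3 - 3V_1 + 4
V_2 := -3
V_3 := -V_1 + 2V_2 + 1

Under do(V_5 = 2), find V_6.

The intervention breaks the incoming arrows to V_5: V_5 := min(V_3, V_1) - 5 no longer applies, and V_5 = 2.
Since V_6 is not a descendant of the intervened variable, it is unaffected.
V_3 = -V_1 + 2V_2 + 1  [with V_1=-2, V_2=-3]  = -3
V_6 = -V_3 - 3V_1 + 4  [with V_3=-3, V_1=-2]  = 13

13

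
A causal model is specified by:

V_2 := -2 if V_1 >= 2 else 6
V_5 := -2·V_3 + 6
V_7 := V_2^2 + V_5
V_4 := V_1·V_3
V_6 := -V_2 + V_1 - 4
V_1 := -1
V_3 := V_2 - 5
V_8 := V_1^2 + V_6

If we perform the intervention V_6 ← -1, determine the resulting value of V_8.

Intervening sets V_6 = -1 and removes its equation (V_6 := -V_2 + V_1 - 4).
V_8 = V_1^2 + V_6  [with V_1=-1, V_6=-1]  = 0

0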